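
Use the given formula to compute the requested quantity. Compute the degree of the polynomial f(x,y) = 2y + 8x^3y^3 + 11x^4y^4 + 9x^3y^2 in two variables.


Examine each term for its total degree (sum of exponents).
  Term '2y' has total degree 0+1 = 1.
  Term '8x^3y^3' has total degree 3+3 = 6.
  Term '11x^4y^4' has total degree 4+4 = 8.
  Term '9x^3y^2' has total degree 3+2 = 5.
The maximum total degree among all terms is 8.

8


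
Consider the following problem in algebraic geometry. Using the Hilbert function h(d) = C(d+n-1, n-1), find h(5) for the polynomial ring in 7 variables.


The Hilbert function for the polynomial ring in 7 variables is:
h(d) = C(d+n-1, n-1)
h(5) = C(5+7-1, 7-1) = C(11, 6)
= 11! / (6! * 5!)
= 462

462


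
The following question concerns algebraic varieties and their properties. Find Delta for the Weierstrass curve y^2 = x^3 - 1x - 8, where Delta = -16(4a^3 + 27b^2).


Compute each component:
4a^3 = 4*(-1)^3 = 4*(-1) = -4
27b^2 = 27*(-8)^2 = 27*64 = 1728
4a^3 + 27b^2 = -4 + 1728 = 1724
Delta = -16*1724 = -27584

-27584


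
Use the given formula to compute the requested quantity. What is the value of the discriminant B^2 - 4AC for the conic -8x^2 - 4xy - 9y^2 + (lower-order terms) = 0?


The discriminant of a conic Ax^2 + Bxy + Cy^2 + ... = 0 is B^2 - 4AC.
B^2 = (-4)^2 = 16
4AC = 4*(-8)*(-9) = 288
Discriminant = 16 - 288 = -272

-272


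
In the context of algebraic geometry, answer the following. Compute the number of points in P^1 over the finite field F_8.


P^1(F_8) has (q^(n+1) - 1)/(q - 1) points.
= 8^1 + 8^0
= 8 + 1
= 9

9


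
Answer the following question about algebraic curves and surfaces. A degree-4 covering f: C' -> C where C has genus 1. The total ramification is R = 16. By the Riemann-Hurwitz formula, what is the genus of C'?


Riemann-Hurwitz formula: 2g' - 2 = d(2g - 2) + R
Given: d = 4, g = 1, R = 16
2g' - 2 = 4*(2*1 - 2) + 16
2g' - 2 = 4*0 + 16
2g' - 2 = 0 + 16 = 16
2g' = 18
g' = 9

9


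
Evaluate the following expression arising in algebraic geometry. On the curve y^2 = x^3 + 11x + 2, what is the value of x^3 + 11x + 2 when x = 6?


Compute x^3 + 11x + 2 at x = 6:
x^3 = 6^3 = 216
11*x = 11*6 = 66
Sum: 216 + 66 + 2 = 284

284


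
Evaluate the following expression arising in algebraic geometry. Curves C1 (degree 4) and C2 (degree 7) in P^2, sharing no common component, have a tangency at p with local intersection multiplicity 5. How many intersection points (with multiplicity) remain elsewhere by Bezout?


By Bezout's theorem, the total intersection number is d1 * d2.
Total = 4 * 7 = 28
Intersection multiplicity at p = 5
Remaining intersections = 28 - 5 = 23

23


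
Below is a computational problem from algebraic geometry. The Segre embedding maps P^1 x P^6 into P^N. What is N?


The Segre embedding maps P^m x P^n into P^N via
all products of coordinates from each factor.
N = (m+1)(n+1) - 1
N = (1+1)(6+1) - 1
N = 2*7 - 1
N = 14 - 1 = 13

13


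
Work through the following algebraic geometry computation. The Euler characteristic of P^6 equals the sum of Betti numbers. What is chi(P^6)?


The complex projective space P^6 has one cell in each even real dimension 0, 2, ..., 12.
The cohomology groups are H^{2k}(P^6) = Z for k = 0,...,6, and 0 otherwise.
Euler characteristic = sum of Betti numbers = 1 per even-dimensional cohomology group.
chi(P^6) = 6 + 1 = 7

7


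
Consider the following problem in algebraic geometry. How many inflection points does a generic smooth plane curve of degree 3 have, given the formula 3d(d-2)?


For a general smooth plane curve C of degree d, the inflection points are
the intersection of C with its Hessian curve, which has degree 3(d-2).
By Bezout, the total intersection number is d * 3(d-2) = 3 * 3 = 9.
For a general curve every flex is ordinary, so each contributes
multiplicity 1 to C·Hess(C), and the number of distinct inflection
points is 3d(d-2).
Inflection points = 3*3*(3-2) = 3*3*1 = 9

9


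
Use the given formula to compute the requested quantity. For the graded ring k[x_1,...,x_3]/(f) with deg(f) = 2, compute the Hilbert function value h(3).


For R = k[x_1,...,x_n]/(f) with f homogeneous of degree e:
The Hilbert series is (1 - t^e)/(1 - t)^n.
So h(d) = C(d+n-1, n-1) - C(d-e+n-1, n-1) for d >= e.
With n=3, e=2, d=3:
C(3+3-1, 3-1) = C(5, 2) = 10
C(3-2+3-1, 3-1) = C(3, 2) = 3
h(3) = 10 - 3 = 7

7


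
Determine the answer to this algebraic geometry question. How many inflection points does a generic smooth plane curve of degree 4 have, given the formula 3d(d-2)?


For a general smooth plane curve C of degree d, the inflection points are
the intersection of C with its Hessian curve, which has degree 3(d-2).
By Bezout, the total intersection number is d * 3(d-2) = 4 * 6 = 24.
For a general curve every flex is ordinary, so each contributes
multiplicity 1 to C·Hess(C), and the number of distinct inflection
points is 3d(d-2).
Inflection points = 3*4*(4-2) = 3*4*2 = 24

24


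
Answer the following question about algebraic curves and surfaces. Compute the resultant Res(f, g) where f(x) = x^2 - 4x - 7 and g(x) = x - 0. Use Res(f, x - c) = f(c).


For Res(f, x - c), we evaluate f at x = c.
f(0) = 0^2 - 4*0 - 7
= 0 + 0 - 7
= 0 - 7 = -7
Res(f, g) = -7

-7


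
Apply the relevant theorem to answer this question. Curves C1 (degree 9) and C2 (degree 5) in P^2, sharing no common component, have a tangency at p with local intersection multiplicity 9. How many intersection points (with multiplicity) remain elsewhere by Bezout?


By Bezout's theorem, the total intersection number is d1 * d2.
Total = 9 * 5 = 45
Intersection multiplicity at p = 9
Remaining intersections = 45 - 9 = 36

36


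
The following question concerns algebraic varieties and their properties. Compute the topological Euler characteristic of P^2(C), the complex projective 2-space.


The complex projective space P^2 has one cell in each even real dimension 0, 2, ..., 4.
The cohomology groups are H^{2k}(P^2) = Z for k = 0,...,2, and 0 otherwise.
Euler characteristic = sum of Betti numbers = 1 per even-dimensional cohomology group.
chi(P^2) = 2 + 1 = 3

3


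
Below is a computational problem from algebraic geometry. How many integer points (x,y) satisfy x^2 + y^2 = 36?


Systematically check integer values of x where x^2 <= 36.
For each valid x, check if 36 - x^2 is a perfect square.
x=0: 36 - 0 = 36, sqrt = 6 (valid)
x=6: 36 - 36 = 0, sqrt = 0 (valid)
Total integer solutions found: 4

4


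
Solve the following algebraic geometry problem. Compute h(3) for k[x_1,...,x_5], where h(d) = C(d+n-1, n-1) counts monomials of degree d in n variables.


The Hilbert function for the polynomial ring in 5 variables is:
h(d) = C(d+n-1, n-1)
h(3) = C(3+5-1, 5-1) = C(7, 4)
= 7! / (4! * 3!)
= 35

35


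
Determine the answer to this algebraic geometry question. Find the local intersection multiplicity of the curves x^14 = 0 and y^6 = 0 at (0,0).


The intersection multiplicity of V(x^a) and V(y^b) at the origin is:
I(O; V(x^14), V(y^6)) = dim_k(k[x,y]/(x^14, y^6))
A basis for k[x,y]/(x^14, y^6) is the set of monomials x^i * y^j
where 0 <= i < 14 and 0 <= j < 6.
The number of such monomials is 14 * 6 = 84

84


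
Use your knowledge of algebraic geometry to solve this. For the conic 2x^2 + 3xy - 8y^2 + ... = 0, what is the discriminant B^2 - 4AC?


The discriminant of a conic Ax^2 + Bxy + Cy^2 + ... = 0 is B^2 - 4AC.
B^2 = 3^2 = 9
4AC = 4*2*(-8) = -64
Discriminant = 9 + 64 = 73

73


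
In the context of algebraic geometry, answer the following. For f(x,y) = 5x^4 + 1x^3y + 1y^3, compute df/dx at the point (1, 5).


df/dx = 4*5*x^3 + 3*1*x^2*y
At (1,5): 4*5*1^3 + 3*1*1^2*5
= 20 + 15
= 35

35


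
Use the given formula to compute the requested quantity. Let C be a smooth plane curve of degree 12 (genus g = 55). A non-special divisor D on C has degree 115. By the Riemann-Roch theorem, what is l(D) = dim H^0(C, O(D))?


First, compute the genus of a smooth plane curve of degree 12:
g = (d-1)(d-2)/2 = (12-1)(12-2)/2 = 55
For a non-special divisor D (i.e., h^1(D) = 0), Riemann-Roch gives:
l(D) = deg(D) - g + 1
Since deg(D) = 115 >= 2g - 1 = 109, D is non-special.
l(D) = 115 - 55 + 1 = 61

61


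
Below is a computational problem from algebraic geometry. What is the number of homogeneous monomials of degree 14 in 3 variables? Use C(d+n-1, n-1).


The number of degree-14 monomials in 3 variables is C(d+n-1, n-1).
= C(14+3-1, 3-1) = C(16, 2)
= 120

120


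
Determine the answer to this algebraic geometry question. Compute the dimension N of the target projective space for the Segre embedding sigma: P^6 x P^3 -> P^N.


The Segre embedding maps P^m x P^n into P^N via
all products of coordinates from each factor.
N = (m+1)(n+1) - 1
N = (6+1)(3+1) - 1
N = 7*4 - 1
N = 28 - 1 = 27

27


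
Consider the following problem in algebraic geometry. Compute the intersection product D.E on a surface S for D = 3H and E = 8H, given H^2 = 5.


Using bilinearity of the intersection pairing on a surface S:
(aH).(bH) = ab * (H.H)
We have H^2 = 5.
D.E = (3H).(8H) = 3*8*5
= 24*5
= 120

120


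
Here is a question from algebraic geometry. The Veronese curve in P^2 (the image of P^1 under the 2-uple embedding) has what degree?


The rational normal curve in P^2 is the image of P^1 under the 2-uple Veronese.
A general hyperplane in P^2 pulls back to a degree-2 form on P^1, which has 2 zeros,
so the curve meets a general hyperplane in 2 points. Degree = 2.

2


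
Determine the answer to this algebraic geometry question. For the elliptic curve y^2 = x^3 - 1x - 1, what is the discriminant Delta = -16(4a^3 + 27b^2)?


Compute each component:
4a^3 = 4*(-1)^3 = 4*(-1) = -4
27b^2 = 27*(-1)^2 = 27*1 = 27
4a^3 + 27b^2 = -4 + 27 = 23
Delta = -16*23 = -368

-368


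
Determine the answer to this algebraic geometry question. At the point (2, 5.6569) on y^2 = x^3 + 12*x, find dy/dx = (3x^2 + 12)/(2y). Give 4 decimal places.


Using implicit differentiation of y^2 = x^3 + 12*x:
2y * dy/dx = 3x^2 + 12
dy/dx = (3x^2 + 12)/(2y)
Numerator: 3*2^2 + 12 = 24
Denominator: 2*5.6569 = 11.3138
dy/dx = 24/11.3138 = 2.1213

2.1213


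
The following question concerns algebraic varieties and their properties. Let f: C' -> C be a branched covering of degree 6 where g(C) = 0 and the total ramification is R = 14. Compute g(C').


Riemann-Hurwitz formula: 2g' - 2 = d(2g - 2) + R
Given: d = 6, g = 0, R = 14
2g' - 2 = 6*(2*0 - 2) + 14
2g' - 2 = 6*(-2) + 14
2g' - 2 = -12 + 14 = 2
2g' = 4
g' = 2

2


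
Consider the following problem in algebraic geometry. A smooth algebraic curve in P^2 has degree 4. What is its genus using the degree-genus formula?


Using the genus formula for smooth plane curves:
g = (d-1)(d-2)/2
g = (4-1)(4-2)/2
g = 3*2/2
g = 6/2 = 3

3


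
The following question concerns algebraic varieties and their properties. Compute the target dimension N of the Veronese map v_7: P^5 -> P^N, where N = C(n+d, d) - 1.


The Veronese embedding v_d: P^n -> P^N maps each point to all
degree-d monomials in n+1 homogeneous coordinates.
N = C(n+d, d) - 1
N = C(5+7, 7) - 1
N = C(12, 7) - 1
C(12, 7) = 792
N = 792 - 1 = 791

791


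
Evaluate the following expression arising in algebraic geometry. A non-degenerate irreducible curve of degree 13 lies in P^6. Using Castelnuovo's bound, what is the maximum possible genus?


Castelnuovo's bound: write d - 1 = m(r-1) + epsilon with 0 <= epsilon < r-1.
d - 1 = 13 - 1 = 12
r - 1 = 6 - 1 = 5
12 = 2*5 + 2, so m = 2, epsilon = 2
pi(d, r) = m(m-1)(r-1)/2 + m*epsilon
= 2*1*5/2 + 2*2
= 10/2 + 4
= 5 + 4 = 9

9


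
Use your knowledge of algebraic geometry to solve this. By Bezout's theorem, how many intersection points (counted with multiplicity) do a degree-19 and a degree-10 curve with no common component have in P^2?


Bezout's theorem states the intersection count equals the product of degrees.
Intersection count = 19 * 10 = 190

190


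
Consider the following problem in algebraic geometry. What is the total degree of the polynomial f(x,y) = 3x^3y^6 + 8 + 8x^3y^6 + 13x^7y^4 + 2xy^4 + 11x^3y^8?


Examine each term for its total degree (sum of exponents).
  Term '3x^3y^6' has total degree 3+6 = 9.
  Term '8' has total degree 0+0 = 0.
  Term '8x^3y^6' has total degree 3+6 = 9.
  Term '13x^7y^4' has total degree 7+4 = 11.
  Term '2xy^4' has total degree 1+4 = 5.
  Term '11x^3y^8' has total degree 3+8 = 11.
The maximum total degree among all terms is 11.

11


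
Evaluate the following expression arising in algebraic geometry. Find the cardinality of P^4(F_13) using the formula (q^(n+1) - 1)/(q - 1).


P^4(F_13) has (q^(n+1) - 1)/(q - 1) points.
= 13^4 + 13^3 + 13^2 + 13^1 + 13^0
= 28561 + 2197 + 169 + 13 + 1
= 30941

30941


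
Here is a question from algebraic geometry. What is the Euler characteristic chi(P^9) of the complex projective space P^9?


The complex projective space P^9 has one cell in each even real dimension 0, 2, ..., 18.
The cohomology groups are H^{2k}(P^9) = Z for k = 0,...,9, and 0 otherwise.
Euler characteristic = sum of Betti numbers = 1 per even-dimensional cohomology group.
chi(P^9) = 9 + 1 = 10

10


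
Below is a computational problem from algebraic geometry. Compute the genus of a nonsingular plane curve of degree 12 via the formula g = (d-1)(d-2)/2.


Using the genus formula for smooth plane curves:
g = (d-1)(d-2)/2
g = (12-1)(12-2)/2
g = 11*10/2
g = 110/2 = 55

55


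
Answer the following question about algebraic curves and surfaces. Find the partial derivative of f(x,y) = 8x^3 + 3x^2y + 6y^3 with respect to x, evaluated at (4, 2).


df/dx = 3*8*x^2 + 2*3*x^1*y
At (4,2): 3*8*4^2 + 2*3*4^1*2
= 384 + 48
= 432

432


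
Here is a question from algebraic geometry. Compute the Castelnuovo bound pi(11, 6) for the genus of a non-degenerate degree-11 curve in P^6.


Castelnuovo's bound: write d - 1 = m(r-1) + epsilon with 0 <= epsilon < r-1.
d - 1 = 11 - 1 = 10
r - 1 = 6 - 1 = 5
10 = 2*5 + 0, so m = 2, epsilon = 0
pi(d, r) = m(m-1)(r-1)/2 + m*epsilon
= 2*1*5/2 + 2*0
= 10/2 + 0
= 5 + 0 = 5

5


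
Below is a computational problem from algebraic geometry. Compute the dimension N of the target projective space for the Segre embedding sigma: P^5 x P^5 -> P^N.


The Segre embedding maps P^m x P^n into P^N via
all products of coordinates from each factor.
N = (m+1)(n+1) - 1
N = (5+1)(5+1) - 1
N = 6*6 - 1
N = 36 - 1 = 35

35


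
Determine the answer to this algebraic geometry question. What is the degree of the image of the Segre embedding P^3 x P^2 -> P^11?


The degree of the Segre variety P^3 x P^2 is C(m+n, m).
= C(5, 3)
= 10

10


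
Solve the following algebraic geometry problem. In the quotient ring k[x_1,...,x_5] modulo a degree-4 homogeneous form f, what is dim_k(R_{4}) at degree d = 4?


For R = k[x_1,...,x_n]/(f) with f homogeneous of degree e:
The Hilbert series is (1 - t^e)/(1 - t)^n.
So h(d) = C(d+n-1, n-1) - C(d-e+n-1, n-1) for d >= e.
With n=5, e=4, d=4:
C(4+5-1, 5-1) = C(8, 4) = 70
C(4-4+5-1, 5-1) = C(4, 4) = 1
h(4) = 70 - 1 = 69

69


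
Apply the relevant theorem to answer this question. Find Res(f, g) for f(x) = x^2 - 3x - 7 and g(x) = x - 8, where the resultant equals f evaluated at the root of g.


For Res(f, x - c), we evaluate f at x = c.
f(8) = 8^2 - 3*8 - 7
= 64 - 24 - 7
= 40 - 7 = 33
Res(f, g) = 33

33


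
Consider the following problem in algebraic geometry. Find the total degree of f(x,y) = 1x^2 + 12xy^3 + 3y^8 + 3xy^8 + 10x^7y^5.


Examine each term for its total degree (sum of exponents).
  Term '1x^2' has total degree 2+0 = 2.
  Term '12xy^3' has total degree 1+3 = 4.
  Term '3y^8' has total degree 0+8 = 8.
  Term '3xy^8' has total degree 1+8 = 9.
  Term '10x^7y^5' has total degree 7+5 = 12.
The maximum total degree among all terms is 12.

12


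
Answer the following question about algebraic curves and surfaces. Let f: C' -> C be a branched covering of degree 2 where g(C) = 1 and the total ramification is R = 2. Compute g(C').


Riemann-Hurwitz formula: 2g' - 2 = d(2g - 2) + R
Given: d = 2, g = 1, R = 2
2g' - 2 = 2*(2*1 - 2) + 2
2g' - 2 = 2*0 + 2
2g' - 2 = 0 + 2 = 2
2g' = 4
g' = 2

2


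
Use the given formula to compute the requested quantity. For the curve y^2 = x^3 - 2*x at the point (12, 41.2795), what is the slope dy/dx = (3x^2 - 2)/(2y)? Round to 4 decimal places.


Using implicit differentiation of y^2 = x^3 - 2*x:
2y * dy/dx = 3x^2 - 2
dy/dx = (3x^2 - 2)/(2y)
Numerator: 3*12^2 - 2 = 430
Denominator: 2*41.2795 = 82.559
dy/dx = 430/82.559 = 5.2084

5.2084


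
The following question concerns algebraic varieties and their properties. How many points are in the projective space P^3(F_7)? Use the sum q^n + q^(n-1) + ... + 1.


P^3(F_7) has (q^(n+1) - 1)/(q - 1) points.
= 7^3 + 7^2 + 7^1 + 7^0
= 343 + 49 + 7 + 1
= 400

400


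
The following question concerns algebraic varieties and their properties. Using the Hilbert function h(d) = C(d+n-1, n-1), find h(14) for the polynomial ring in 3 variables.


The Hilbert function for the polynomial ring in 3 variables is:
h(d) = C(d+n-1, n-1)
h(14) = C(14+3-1, 3-1) = C(16, 2)
= 16! / (2! * 14!)
= 120

120


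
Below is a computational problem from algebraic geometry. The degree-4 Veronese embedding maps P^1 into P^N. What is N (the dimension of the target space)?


The Veronese embedding v_d: P^n -> P^N maps each point to all
degree-d monomials in n+1 homogeneous coordinates.
N = C(n+d, d) - 1
N = C(1+4, 4) - 1
N = C(5, 4) - 1
C(5, 4) = 5
N = 5 - 1 = 4

4


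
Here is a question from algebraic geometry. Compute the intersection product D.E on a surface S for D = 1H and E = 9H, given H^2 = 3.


Using bilinearity of the intersection pairing on a surface S:
(aH).(bH) = ab * (H.H)
We have H^2 = 3.
D.E = (1H).(9H) = 1*9*3
= 9*3
= 27

27


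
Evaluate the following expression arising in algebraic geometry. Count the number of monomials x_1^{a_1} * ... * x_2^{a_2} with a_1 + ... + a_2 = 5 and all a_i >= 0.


The number of degree-5 monomials in 2 variables is C(d+n-1, n-1).
= C(5+2-1, 2-1) = C(6, 1)
= 6

6


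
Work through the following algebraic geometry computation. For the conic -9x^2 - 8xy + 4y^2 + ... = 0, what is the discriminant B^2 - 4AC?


The discriminant of a conic Ax^2 + Bxy + Cy^2 + ... = 0 is B^2 - 4AC.
B^2 = (-8)^2 = 64
4AC = 4*(-9)*4 = -144
Discriminant = 64 + 144 = 208

208


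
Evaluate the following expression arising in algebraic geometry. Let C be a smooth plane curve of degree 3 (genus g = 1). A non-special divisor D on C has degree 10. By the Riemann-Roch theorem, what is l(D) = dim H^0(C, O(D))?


First, compute the genus of a smooth plane curve of degree 3:
g = (d-1)(d-2)/2 = (3-1)(3-2)/2 = 1
For a non-special divisor D (i.e., h^1(D) = 0), Riemann-Roch gives:
l(D) = deg(D) - g + 1
Since deg(D) = 10 >= 2g - 1 = 1, D is non-special.
l(D) = 10 - 1 + 1 = 10

10


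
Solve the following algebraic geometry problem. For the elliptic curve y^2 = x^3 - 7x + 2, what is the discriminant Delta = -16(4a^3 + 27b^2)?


Compute each component:
4a^3 = 4*(-7)^3 = 4*(-343) = -1372
27b^2 = 27*2^2 = 27*4 = 108
4a^3 + 27b^2 = -1372 + 108 = -1264
Delta = -16*(-1264) = 20224

20224


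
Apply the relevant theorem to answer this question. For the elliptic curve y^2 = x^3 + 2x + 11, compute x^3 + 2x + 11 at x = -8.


Compute x^3 + 2x + 11 at x = -8:
x^3 = (-8)^3 = -512
2*x = 2*(-8) = -16
Sum: -512 - 16 + 11 = -517

-517


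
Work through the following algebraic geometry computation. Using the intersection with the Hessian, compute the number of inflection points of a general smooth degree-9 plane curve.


For a general smooth plane curve C of degree d, the inflection points are
the intersection of C with its Hessian curve, which has degree 3(d-2).
By Bezout, the total intersection number is d * 3(d-2) = 9 * 21 = 189.
For a general curve every flex is ordinary, so each contributes
multiplicity 1 to C·Hess(C), and the number of distinct inflection
points is 3d(d-2).
Inflection points = 3*9*(9-2) = 3*9*7 = 189

189


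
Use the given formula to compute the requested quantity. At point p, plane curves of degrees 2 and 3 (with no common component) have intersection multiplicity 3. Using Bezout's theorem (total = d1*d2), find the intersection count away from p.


By Bezout's theorem, the total intersection number is d1 * d2.
Total = 2 * 3 = 6
Intersection multiplicity at p = 3
Remaining intersections = 6 - 3 = 3

3


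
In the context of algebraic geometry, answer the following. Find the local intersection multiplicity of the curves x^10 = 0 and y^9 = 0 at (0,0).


The intersection multiplicity of V(x^a) and V(y^b) at the origin is:
I(O; V(x^10), V(y^9)) = dim_k(k[x,y]/(x^10, y^9))
A basis for k[x,y]/(x^10, y^9) is the set of monomials x^i * y^j
where 0 <= i < 10 and 0 <= j < 9.
The number of such monomials is 10 * 9 = 90

90


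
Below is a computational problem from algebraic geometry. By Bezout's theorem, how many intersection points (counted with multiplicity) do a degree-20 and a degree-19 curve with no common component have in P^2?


Bezout's theorem states the intersection count equals the product of degrees.
Intersection count = 20 * 19 = 380

380


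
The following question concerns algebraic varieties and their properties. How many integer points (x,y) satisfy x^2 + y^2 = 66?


Systematically check integer values of x where x^2 <= 66.
For each valid x, check if 66 - x^2 is a perfect square.
Total integer solutions found: 0

0


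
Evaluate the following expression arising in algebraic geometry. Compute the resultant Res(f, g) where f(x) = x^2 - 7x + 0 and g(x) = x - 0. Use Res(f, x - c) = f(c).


For Res(f, x - c), we evaluate f at x = c.
f(0) = 0^2 - 7*0 + 0
= 0 + 0 + 0
= 0 + 0 = 0
Res(f, g) = 0

0


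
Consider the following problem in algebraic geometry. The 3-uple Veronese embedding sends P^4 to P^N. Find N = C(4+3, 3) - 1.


The Veronese embedding v_d: P^n -> P^N maps each point to all
degree-d monomials in n+1 homogeneous coordinates.
N = C(n+d, d) - 1
N = C(4+3, 3) - 1
N = C(7, 3) - 1
C(7, 3) = 35
N = 35 - 1 = 34

34


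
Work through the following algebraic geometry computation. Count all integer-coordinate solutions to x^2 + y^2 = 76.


Systematically check integer values of x where x^2 <= 76.
For each valid x, check if 76 - x^2 is a perfect square.
Total integer solutions found: 0

0


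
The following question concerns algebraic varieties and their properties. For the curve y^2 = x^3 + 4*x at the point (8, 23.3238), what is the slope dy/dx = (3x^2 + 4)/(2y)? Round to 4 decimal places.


Using implicit differentiation of y^2 = x^3 + 4*x:
2y * dy/dx = 3x^2 + 4
dy/dx = (3x^2 + 4)/(2y)
Numerator: 3*8^2 + 4 = 196
Denominator: 2*23.3238 = 46.6476
dy/dx = 196/46.6476 = 4.2017

4.2017


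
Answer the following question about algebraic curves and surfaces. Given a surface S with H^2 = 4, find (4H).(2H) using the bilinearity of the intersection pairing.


Using bilinearity of the intersection pairing on a surface S:
(aH).(bH) = ab * (H.H)
We have H^2 = 4.
D.E = (4H).(2H) = 4*2*4
= 8*4
= 32

32


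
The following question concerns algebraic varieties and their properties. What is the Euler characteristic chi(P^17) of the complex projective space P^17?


The complex projective space P^17 has one cell in each even real dimension 0, 2, ..., 34.
The cohomology groups are H^{2k}(P^17) = Z for k = 0,...,17, and 0 otherwise.
Euler characteristic = sum of Betti numbers = 1 per even-dimensional cohomology group.
chi(P^17) = 17 + 1 = 18

18


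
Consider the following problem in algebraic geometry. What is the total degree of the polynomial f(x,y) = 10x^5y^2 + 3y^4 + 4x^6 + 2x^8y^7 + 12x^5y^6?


Examine each term for its total degree (sum of exponents).
  Term '10x^5y^2' has total degree 5+2 = 7.
  Term '3y^4' has total degree 0+4 = 4.
  Term '4x^6' has total degree 6+0 = 6.
  Term '2x^8y^7' has total degree 8+7 = 15.
  Term '12x^5y^6' has total degree 5+6 = 11.
The maximum total degree among all terms is 15.

15


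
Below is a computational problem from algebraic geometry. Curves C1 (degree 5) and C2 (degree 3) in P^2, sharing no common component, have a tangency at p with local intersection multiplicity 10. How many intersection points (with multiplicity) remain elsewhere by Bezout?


By Bezout's theorem, the total intersection number is d1 * d2.
Total = 5 * 3 = 15
Intersection multiplicity at p = 10
Remaining intersections = 15 - 10 = 5

5


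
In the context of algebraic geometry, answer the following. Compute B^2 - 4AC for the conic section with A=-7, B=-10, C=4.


The discriminant of a conic Ax^2 + Bxy + Cy^2 + ... = 0 is B^2 - 4AC.
B^2 = (-10)^2 = 100
4AC = 4*(-7)*4 = -112
Discriminant = 100 + 112 = 212

212


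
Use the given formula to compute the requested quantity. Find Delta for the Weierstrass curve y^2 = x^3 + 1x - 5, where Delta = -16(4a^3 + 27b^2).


Compute each component:
4a^3 = 4*1^3 = 4*1 = 4
27b^2 = 27*(-5)^2 = 27*25 = 675
4a^3 + 27b^2 = 4 + 675 = 679
Delta = -16*679 = -10864

-10864


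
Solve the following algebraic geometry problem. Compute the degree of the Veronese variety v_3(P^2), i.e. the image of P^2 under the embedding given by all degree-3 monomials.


The Veronese variety v_3(P^2) has degree d^r.
d^r = 3^2 = 9

9


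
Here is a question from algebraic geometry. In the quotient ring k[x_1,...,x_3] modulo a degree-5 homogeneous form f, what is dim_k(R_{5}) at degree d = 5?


For R = k[x_1,...,x_n]/(f) with f homogeneous of degree e:
The Hilbert series is (1 - t^e)/(1 - t)^n.
So h(d) = C(d+n-1, n-1) - C(d-e+n-1, n-1) for d >= e.
With n=3, e=5, d=5:
C(5+3-1, 3-1) = C(7, 2) = 21
C(5-5+3-1, 3-1) = C(2, 2) = 1
h(5) = 21 - 1 = 20

20


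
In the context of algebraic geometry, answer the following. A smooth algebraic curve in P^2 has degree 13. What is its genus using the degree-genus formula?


Using the genus formula for smooth plane curves:
g = (d-1)(d-2)/2
g = (13-1)(13-2)/2
g = 12*11/2
g = 132/2 = 66

66


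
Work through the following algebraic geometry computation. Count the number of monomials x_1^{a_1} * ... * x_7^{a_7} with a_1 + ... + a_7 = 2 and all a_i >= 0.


The number of degree-2 monomials in 7 variables is C(d+n-1, n-1).
= C(2+7-1, 7-1) = C(8, 6)
= 28

28


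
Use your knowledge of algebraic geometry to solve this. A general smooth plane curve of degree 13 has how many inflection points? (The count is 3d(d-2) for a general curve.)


For a general smooth plane curve C of degree d, the inflection points are
the intersection of C with its Hessian curve, which has degree 3(d-2).
By Bezout, the total intersection number is d * 3(d-2) = 13 * 33 = 429.
For a general curve every flex is ordinary, so each contributes
multiplicity 1 to C·Hess(C), and the number of distinct inflection
points is 3d(d-2).
Inflection points = 3*13*(13-2) = 3*13*11 = 429

429


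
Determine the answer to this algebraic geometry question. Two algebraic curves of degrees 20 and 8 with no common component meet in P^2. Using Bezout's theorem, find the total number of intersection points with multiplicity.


Bezout's theorem states the intersection count equals the product of degrees.
Intersection count = 20 * 8 = 160

160


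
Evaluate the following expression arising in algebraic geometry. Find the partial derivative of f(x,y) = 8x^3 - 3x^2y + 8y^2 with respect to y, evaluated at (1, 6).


df/dy = (-3)*x^2 + 2*8*y^1
At (1,6): (-3)*1^2 + 2*8*6^1
= -3 + 96
= 93

93


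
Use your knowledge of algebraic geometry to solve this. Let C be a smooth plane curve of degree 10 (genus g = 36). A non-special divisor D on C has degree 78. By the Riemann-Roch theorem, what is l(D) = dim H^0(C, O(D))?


First, compute the genus of a smooth plane curve of degree 10:
g = (d-1)(d-2)/2 = (10-1)(10-2)/2 = 36
For a non-special divisor D (i.e., h^1(D) = 0), Riemann-Roch gives:
l(D) = deg(D) - g + 1
Since deg(D) = 78 >= 2g - 1 = 71, D is non-special.
l(D) = 78 - 36 + 1 = 43

43


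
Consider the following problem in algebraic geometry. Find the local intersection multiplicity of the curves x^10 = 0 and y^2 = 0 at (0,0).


The intersection multiplicity of V(x^a) and V(y^b) at the origin is:
I(O; V(x^10), V(y^2)) = dim_k(k[x,y]/(x^10, y^2))
A basis for k[x,y]/(x^10, y^2) is the set of monomials x^i * y^j
where 0 <= i < 10 and 0 <= j < 2.
The number of such monomials is 10 * 2 = 20

20


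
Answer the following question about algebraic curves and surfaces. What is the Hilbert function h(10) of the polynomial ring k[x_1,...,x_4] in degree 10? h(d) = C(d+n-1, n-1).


The Hilbert function for the polynomial ring in 4 variables is:
h(d) = C(d+n-1, n-1)
h(10) = C(10+4-1, 4-1) = C(13, 3)
= 13! / (3! * 10!)
= 286

286


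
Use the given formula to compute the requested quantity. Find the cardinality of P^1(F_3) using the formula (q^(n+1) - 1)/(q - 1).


P^1(F_3) has (q^(n+1) - 1)/(q - 1) points.
= 3^1 + 3^0
= 3 + 1
= 4

4


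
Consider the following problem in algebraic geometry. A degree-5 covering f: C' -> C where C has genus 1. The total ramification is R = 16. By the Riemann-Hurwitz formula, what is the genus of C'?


Riemann-Hurwitz formula: 2g' - 2 = d(2g - 2) + R
Given: d = 5, g = 1, R = 16
2g' - 2 = 5*(2*1 - 2) + 16
2g' - 2 = 5*0 + 16
2g' - 2 = 0 + 16 = 16
2g' = 18
g' = 9

9


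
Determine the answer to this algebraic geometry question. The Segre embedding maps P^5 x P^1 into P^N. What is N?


The Segre embedding maps P^m x P^n into P^N via
all products of coordinates from each factor.
N = (m+1)(n+1) - 1
N = (5+1)(1+1) - 1
N = 6*2 - 1
N = 12 - 1 = 11

11


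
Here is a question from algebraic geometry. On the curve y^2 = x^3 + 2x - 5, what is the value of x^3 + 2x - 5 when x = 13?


Compute x^3 + 2x - 5 at x = 13:
x^3 = 13^3 = 2197
2*x = 2*13 = 26
Sum: 2197 + 26 - 5 = 2218

2218


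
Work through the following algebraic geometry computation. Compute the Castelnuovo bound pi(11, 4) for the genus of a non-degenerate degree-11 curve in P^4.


Castelnuovo's bound: write d - 1 = m(r-1) + epsilon with 0 <= epsilon < r-1.
d - 1 = 11 - 1 = 10
r - 1 = 4 - 1 = 3
10 = 3*3 + 1, so m = 3, epsilon = 1
pi(d, r) = m(m-1)(r-1)/2 + m*epsilon
= 3*2*3/2 + 3*1
= 18/2 + 3
= 9 + 3 = 12

12


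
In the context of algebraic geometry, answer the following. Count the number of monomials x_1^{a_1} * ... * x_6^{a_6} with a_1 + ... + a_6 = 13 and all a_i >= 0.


The number of degree-13 monomials in 6 variables is C(d+n-1, n-1).
= C(13+6-1, 6-1) = C(18, 5)
= 8568

8568


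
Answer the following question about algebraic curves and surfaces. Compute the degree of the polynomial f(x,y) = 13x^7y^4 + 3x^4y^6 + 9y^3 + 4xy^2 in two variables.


Examine each term for its total degree (sum of exponents).
  Term '13x^7y^4' has total degree 7+4 = 11.
  Term '3x^4y^6' has total degree 4+6 = 10.
  Term '9y^3' has total degree 0+3 = 3.
  Term '4xy^2' has total degree 1+2 = 3.
The maximum total degree among all terms is 11.

11


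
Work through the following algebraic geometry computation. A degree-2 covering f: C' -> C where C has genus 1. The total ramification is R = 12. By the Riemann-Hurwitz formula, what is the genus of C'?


Riemann-Hurwitz formula: 2g' - 2 = d(2g - 2) + R
Given: d = 2, g = 1, R = 12
2g' - 2 = 2*(2*1 - 2) + 12
2g' - 2 = 2*0 + 12
2g' - 2 = 0 + 12 = 12
2g' = 14
g' = 7

7


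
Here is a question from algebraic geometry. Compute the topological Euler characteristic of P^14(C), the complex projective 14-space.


The complex projective space P^14 has one cell in each even real dimension 0, 2, ..., 28.
The cohomology groups are H^{2k}(P^14) = Z for k = 0,...,14, and 0 otherwise.
Euler characteristic = sum of Betti numbers = 1 per even-dimensional cohomology group.
chi(P^14) = 14 + 1 = 15

15


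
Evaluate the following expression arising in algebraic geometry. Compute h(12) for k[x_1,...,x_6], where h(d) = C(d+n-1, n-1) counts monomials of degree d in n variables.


The Hilbert function for the polynomial ring in 6 variables is:
h(d) = C(d+n-1, n-1)
h(12) = C(12+6-1, 6-1) = C(17, 5)
= 17! / (5! * 12!)
= 6188

6188


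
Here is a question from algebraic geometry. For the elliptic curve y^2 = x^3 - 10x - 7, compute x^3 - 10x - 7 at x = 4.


Compute x^3 - 10x - 7 at x = 4:
x^3 = 4^3 = 64
(-10)*x = (-10)*4 = -40
Sum: 64 - 40 - 7 = 17

17


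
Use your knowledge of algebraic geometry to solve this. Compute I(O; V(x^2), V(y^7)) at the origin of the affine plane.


The intersection multiplicity of V(x^a) and V(y^b) at the origin is:
I(O; V(x^2), V(y^7)) = dim_k(k[x,y]/(x^2, y^7))
A basis for k[x,y]/(x^2, y^7) is the set of monomials x^i * y^j
where 0 <= i < 2 and 0 <= j < 7.
The number of such monomials is 2 * 7 = 14

14


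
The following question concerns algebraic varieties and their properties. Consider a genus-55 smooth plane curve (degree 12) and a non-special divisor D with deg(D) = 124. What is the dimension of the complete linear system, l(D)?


First, compute the genus of a smooth plane curve of degree 12:
g = (d-1)(d-2)/2 = (12-1)(12-2)/2 = 55
For a non-special divisor D (i.e., h^1(D) = 0), Riemann-Roch gives:
l(D) = deg(D) - g + 1
Since deg(D) = 124 >= 2g - 1 = 109, D is non-special.
l(D) = 124 - 55 + 1 = 70

70


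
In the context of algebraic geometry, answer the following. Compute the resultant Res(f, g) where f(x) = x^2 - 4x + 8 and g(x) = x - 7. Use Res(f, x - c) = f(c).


For Res(f, x - c), we evaluate f at x = c.
f(7) = 7^2 - 4*7 + 8
= 49 - 28 + 8
= 21 + 8 = 29
Res(f, g) = 29

29


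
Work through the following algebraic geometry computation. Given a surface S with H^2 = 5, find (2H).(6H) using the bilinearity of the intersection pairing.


Using bilinearity of the intersection pairing on a surface S:
(aH).(bH) = ab * (H.H)
We have H^2 = 5.
D.E = (2H).(6H) = 2*6*5
= 12*5
= 60

60


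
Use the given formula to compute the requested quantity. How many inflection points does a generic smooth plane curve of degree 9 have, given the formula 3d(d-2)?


For a general smooth plane curve C of degree d, the inflection points are
the intersection of C with its Hessian curve, which has degree 3(d-2).
By Bezout, the total intersection number is d * 3(d-2) = 9 * 21 = 189.
For a general curve every flex is ordinary, so each contributes
multiplicity 1 to C·Hess(C), and the number of distinct inflection
points is 3d(d-2).
Inflection points = 3*9*(9-2) = 3*9*7 = 189

189


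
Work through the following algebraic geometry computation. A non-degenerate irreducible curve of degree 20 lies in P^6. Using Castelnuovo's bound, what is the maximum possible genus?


Castelnuovo's bound: write d - 1 = m(r-1) + epsilon with 0 <= epsilon < r-1.
d - 1 = 20 - 1 = 19
r - 1 = 6 - 1 = 5
19 = 3*5 + 4, so m = 3, epsilon = 4
pi(d, r) = m(m-1)(r-1)/2 + m*epsilon
= 3*2*5/2 + 3*4
= 30/2 + 12
= 15 + 12 = 27

27


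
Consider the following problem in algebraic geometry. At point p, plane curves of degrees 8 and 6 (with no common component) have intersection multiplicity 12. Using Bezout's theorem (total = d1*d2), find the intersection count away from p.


By Bezout's theorem, the total intersection number is d1 * d2.
Total = 8 * 6 = 48
Intersection multiplicity at p = 12
Remaining intersections = 48 - 12 = 36

36


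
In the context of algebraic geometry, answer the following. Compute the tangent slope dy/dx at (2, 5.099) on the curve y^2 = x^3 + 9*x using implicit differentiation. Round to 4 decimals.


Using implicit differentiation of y^2 = x^3 + 9*x:
2y * dy/dx = 3x^2 + 9
dy/dx = (3x^2 + 9)/(2y)
Numerator: 3*2^2 + 9 = 21
Denominator: 2*5.099 = 10.198
dy/dx = 21/10.198 = 2.0592

2.0592


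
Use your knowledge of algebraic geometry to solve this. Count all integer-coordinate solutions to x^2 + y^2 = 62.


Systematically check integer values of x where x^2 <= 62.
For each valid x, check if 62 - x^2 is a perfect square.
Total integer solutions found: 0

0


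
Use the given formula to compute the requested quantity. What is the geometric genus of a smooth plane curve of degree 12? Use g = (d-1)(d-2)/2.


Using the genus formula for smooth plane curves:
g = (d-1)(d-2)/2
g = (12-1)(12-2)/2
g = 11*10/2
g = 110/2 = 55

55


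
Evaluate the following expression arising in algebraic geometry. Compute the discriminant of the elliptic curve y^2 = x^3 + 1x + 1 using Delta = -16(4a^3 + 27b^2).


Compute each component:
4a^3 = 4*1^3 = 4*1 = 4
27b^2 = 27*1^2 = 27*1 = 27
4a^3 + 27b^2 = 4 + 27 = 31
Delta = -16*31 = -496

-496


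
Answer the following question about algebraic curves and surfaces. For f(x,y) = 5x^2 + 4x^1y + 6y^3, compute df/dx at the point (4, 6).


df/dx = 2*5*x^1 + 1*4*x^0*y
At (4,6): 2*5*4^1 + 1*4*4^0*6
= 40 + 24
= 64

64


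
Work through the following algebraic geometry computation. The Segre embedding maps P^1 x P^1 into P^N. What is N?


The Segre embedding maps P^m x P^n into P^N via
all products of coordinates from each factor.
N = (m+1)(n+1) - 1
N = (1+1)(1+1) - 1
N = 2*2 - 1
N = 4 - 1 = 3

3


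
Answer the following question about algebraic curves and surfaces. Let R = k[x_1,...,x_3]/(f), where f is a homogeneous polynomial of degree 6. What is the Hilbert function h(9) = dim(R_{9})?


For R = k[x_1,...,x_n]/(f) with f homogeneous of degree e:
The Hilbert series is (1 - t^e)/(1 - t)^n.
So h(d) = C(d+n-1, n-1) - C(d-e+n-1, n-1) for d >= e.
With n=3, e=6, d=9:
C(9+3-1, 3-1) = C(11, 2) = 55
C(9-6+3-1, 3-1) = C(5, 2) = 10
h(9) = 55 - 10 = 45

45


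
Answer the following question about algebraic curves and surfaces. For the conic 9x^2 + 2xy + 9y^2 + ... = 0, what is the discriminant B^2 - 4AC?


The discriminant of a conic Ax^2 + Bxy + Cy^2 + ... = 0 is B^2 - 4AC.
B^2 = 2^2 = 4
4AC = 4*9*9 = 324
Discriminant = 4 - 324 = -320

-320


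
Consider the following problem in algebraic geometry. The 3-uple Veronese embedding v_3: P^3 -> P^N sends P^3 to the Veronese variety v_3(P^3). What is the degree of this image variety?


The Veronese variety v_3(P^3) has degree d^r.
d^r = 3^3 = 27

27


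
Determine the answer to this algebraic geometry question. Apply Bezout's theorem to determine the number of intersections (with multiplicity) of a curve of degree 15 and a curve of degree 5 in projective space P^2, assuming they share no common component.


Bezout's theorem states the intersection count equals the product of degrees.
Intersection count = 15 * 5 = 75

75


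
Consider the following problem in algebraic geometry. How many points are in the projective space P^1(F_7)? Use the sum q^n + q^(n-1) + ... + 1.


P^1(F_7) has (q^(n+1) - 1)/(q - 1) points.
= 7^1 + 7^0
= 7 + 1
= 8

8


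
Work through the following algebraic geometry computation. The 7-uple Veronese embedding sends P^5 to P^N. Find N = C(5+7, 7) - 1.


The Veronese embedding v_d: P^n -> P^N maps each point to all
degree-d monomials in n+1 homogeneous coordinates.
N = C(n+d, d) - 1
N = C(5+7, 7) - 1
N = C(12, 7) - 1
C(12, 7) = 792
N = 792 - 1 = 791

791


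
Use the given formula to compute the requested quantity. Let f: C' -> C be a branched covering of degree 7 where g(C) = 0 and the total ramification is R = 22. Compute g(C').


Riemann-Hurwitz formula: 2g' - 2 = d(2g - 2) + R
Given: d = 7, g = 0, R = 22
2g' - 2 = 7*(2*0 - 2) + 22
2g' - 2 = 7*(-2) + 22
2g' - 2 = -14 + 22 = 8
2g' = 10
g' = 5

5


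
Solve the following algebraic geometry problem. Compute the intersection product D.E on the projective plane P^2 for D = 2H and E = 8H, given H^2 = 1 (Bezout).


Using bilinearity of the intersection pairing on the projective plane P^2:
(aH).(bH) = ab * (H.H)
We have H^2 = 1 (Bezout).
D.E = (2H).(8H) = 2*8*1
= 16*1
= 16

16


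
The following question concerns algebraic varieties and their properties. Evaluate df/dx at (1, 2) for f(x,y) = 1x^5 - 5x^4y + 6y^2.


df/dx = 5*1*x^4 + 4*(-5)*x^3*y
At (1,2): 5*1*1^4 + 4*(-5)*1^3*2
= 5 - 40
= -35

-35
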